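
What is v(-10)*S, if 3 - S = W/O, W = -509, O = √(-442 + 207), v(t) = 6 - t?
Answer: 48 - 8144*I*√235/235 ≈ 48.0 - 531.26*I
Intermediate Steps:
O = I*√235 (O = √(-235) = I*√235 ≈ 15.33*I)
S = 3 - 509*I*√235/235 (S = 3 - (-509)/(I*√235) = 3 - (-509)*(-I*√235/235) = 3 - 509*I*√235/235 ≈ 3.0 - 33.203*I)
v(-10)*S = (6 - 1*(-10))*(3 - 509*I*√235/235) = (6 + 10)*(3 - 509*I*√235/235) = 16*(3 - 509*I*√235/235) = 48 - 8144*I*√235/235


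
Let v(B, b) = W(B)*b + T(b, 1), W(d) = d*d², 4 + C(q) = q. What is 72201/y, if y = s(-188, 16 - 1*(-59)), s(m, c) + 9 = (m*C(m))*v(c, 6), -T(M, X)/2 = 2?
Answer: 24067/30455951869 ≈ 7.9022e-7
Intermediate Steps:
T(M, X) = -4 (T(M, X) = -2*2 = -4)
C(q) = -4 + q
W(d) = d³
v(B, b) = -4 + b*B³ (v(B, b) = B³*b - 4 = b*B³ - 4 = -4 + b*B³)
s(m, c) = -9 + m*(-4 + m)*(-4 + 6*c³) (s(m, c) = -9 + (m*(-4 + m))*(-4 + 6*c³) = -9 + m*(-4 + m)*(-4 + 6*c³))
y = 91367855607 (y = -9 + 2*(-188)*(-4 - 188)*(-2 + 3*(16 - 1*(-59))³) = -9 + 2*(-188)*(-192)*(-2 + 3*(16 + 59)³) = -9 + 2*(-188)*(-192)*(-2 + 3*75³) = -9 + 2*(-188)*(-192)*(-2 + 3*421875) = -9 + 2*(-188)*(-192)*(-2 + 1265625) = -9 + 2*(-188)*(-192)*1265623 = -9 + 91367855616 = 91367855607)
72201/y = 72201/91367855607 = 72201*(1/91367855607) = 24067/30455951869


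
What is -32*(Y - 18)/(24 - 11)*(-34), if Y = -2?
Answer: -21760/13 ≈ -1673.8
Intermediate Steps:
-32*(Y - 18)/(24 - 11)*(-34) = -32*(-2 - 18)/(24 - 11)*(-34) = -(-640)/13*(-34) = -32*(-20/13)*(-34) = (640/13)*(-34) = -21760/13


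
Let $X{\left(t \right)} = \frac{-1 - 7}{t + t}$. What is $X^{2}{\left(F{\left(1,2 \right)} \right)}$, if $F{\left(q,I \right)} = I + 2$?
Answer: $1$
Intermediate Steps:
$F{\left(q,I \right)} = 2 + I$
$X{\left(t \right)} = - \frac{4}{t}$ ($X{\left(t \right)} = - \frac{8}{2 t} = - 8 \frac{1}{2 t} = - \frac{4}{t}$)
$X^{2}{\left(F{\left(1,2 \right)} \right)} = \left(- \frac{4}{2 + 2}\right)^{2} = \left(- \frac{4}{4}\right)^{2} = \left(\left(-4\right) \frac{1}{4}\right)^{2} = \left(-1\right)^{2} = 1$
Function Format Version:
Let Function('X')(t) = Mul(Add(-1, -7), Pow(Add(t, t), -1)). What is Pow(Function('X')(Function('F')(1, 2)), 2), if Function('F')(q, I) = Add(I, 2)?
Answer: 1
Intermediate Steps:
Function('F')(q, I) = Add(2, I)
Function('X')(t) = Mul(-4, Pow(t, -1)) (Function('X')(t) = Mul(-8, Pow(Mul(2, t), -1)) = Mul(-8, Mul(Rational(1, 2), Pow(t, -1))) = Mul(-4, Pow(t, -1)))
Pow(Function('X')(Function('F')(1, 2)), 2) = Pow(Mul(-4, Pow(Add(2, 2), -1)), 2) = Pow(Mul(-4, Pow(4, -1)), 2) = Pow(Mul(-4, Rational(1, 4)), 2) = Pow(-1, 2) = 1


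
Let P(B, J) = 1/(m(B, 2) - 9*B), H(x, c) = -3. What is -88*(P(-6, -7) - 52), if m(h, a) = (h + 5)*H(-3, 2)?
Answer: 260744/57 ≈ 4574.5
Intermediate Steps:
m(h, a) = -15 - 3*h (m(h, a) = (h + 5)*(-3) = (5 + h)*(-3) = -15 - 3*h)
P(B, J) = 1/(-15 - 12*B) (P(B, J) = 1/((-15 - 3*B) - 9*B) = 1/(-15 - 12*B))
-88*(P(-6, -7) - 52) = -88*(-1/(15 + 12*(-6)) - 52) = -88*(-1/(15 - 72) - 52) = -88*(-1/(-57) - 52) = -88*(-1*(-1/57) - 52) = -88*(1/57 - 52) = -88*(-2963/57) = 260744/57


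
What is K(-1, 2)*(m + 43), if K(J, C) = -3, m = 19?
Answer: -186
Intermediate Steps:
K(-1, 2)*(m + 43) = -3*(19 + 43) = -3*62 = -186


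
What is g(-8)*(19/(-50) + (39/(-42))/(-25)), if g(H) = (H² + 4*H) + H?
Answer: -288/35 ≈ -8.2286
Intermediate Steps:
g(H) = H² + 5*H
g(-8)*(19/(-50) + (39/(-42))/(-25)) = (-8*(5 - 8))*(19/(-50) + (39/(-42))/(-25)) = (-8*(-3))*(19*(-1/50) + (39*(-1/42))*(-1/25)) = 24*(-19/50 - 13/14*(-1/25)) = 24*(-19/50 + 13/350) = 24*(-12/35) = -288/35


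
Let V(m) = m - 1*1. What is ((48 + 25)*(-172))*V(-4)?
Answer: 62780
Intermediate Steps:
V(m) = -1 + m (V(m) = m - 1 = -1 + m)
((48 + 25)*(-172))*V(-4) = ((48 + 25)*(-172))*(-1 - 4) = (73*(-172))*(-5) = -12556*(-5) = 62780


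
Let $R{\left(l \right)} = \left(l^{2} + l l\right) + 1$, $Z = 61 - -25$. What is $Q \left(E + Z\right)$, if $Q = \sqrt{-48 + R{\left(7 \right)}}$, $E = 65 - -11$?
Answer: $162 \sqrt{51} \approx 1156.9$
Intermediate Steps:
$Z = 86$ ($Z = 61 + 25 = 86$)
$R{\left(l \right)} = 1 + 2 l^{2}$ ($R{\left(l \right)} = \left(l^{2} + l^{2}\right) + 1 = 2 l^{2} + 1 = 1 + 2 l^{2}$)
$E = 76$ ($E = 65 + 11 = 76$)
$Q = \sqrt{51}$ ($Q = \sqrt{-48 + \left(1 + 2 \cdot 7^{2}\right)} = \sqrt{-48 + \left(1 + 2 \cdot 49\right)} = \sqrt{-48 + \left(1 + 98\right)} = \sqrt{-48 + 99} = \sqrt{51} \approx 7.1414$)
$Q \left(E + Z\right) = \sqrt{51} \left(76 + 86\right) = \sqrt{51} \cdot 162 = 162 \sqrt{51}$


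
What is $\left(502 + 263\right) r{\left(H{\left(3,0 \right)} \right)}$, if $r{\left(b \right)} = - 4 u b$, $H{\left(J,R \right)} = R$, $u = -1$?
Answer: $0$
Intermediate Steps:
$r{\left(b \right)} = 4 b$ ($r{\left(b \right)} = \left(-4\right) \left(-1\right) b = 4 b$)
$\left(502 + 263\right) r{\left(H{\left(3,0 \right)} \right)} = \left(502 + 263\right) 4 \cdot 0 = 765 \cdot 0 = 0$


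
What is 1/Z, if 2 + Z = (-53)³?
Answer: -1/148879 ≈ -6.7169e-6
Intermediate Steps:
Z = -148879 (Z = -2 + (-53)³ = -2 - 148877 = -148879)
1/Z = 1/(-148879) = -1/148879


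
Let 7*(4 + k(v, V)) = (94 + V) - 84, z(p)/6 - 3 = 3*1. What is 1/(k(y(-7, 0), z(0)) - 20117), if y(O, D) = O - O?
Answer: -7/140801 ≈ -4.9716e-5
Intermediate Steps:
y(O, D) = 0
z(p) = 36 (z(p) = 18 + 6*(3*1) = 18 + 6*3 = 18 + 18 = 36)
k(v, V) = -18/7 + V/7 (k(v, V) = -4 + ((94 + V) - 84)/7 = -4 + (10 + V)/7 = -4 + (10/7 + V/7) = -18/7 + V/7)
1/(k(y(-7, 0), z(0)) - 20117) = 1/((-18/7 + (⅐)*36) - 20117) = 1/((-18/7 + 36/7) - 20117) = 1/(18/7 - 20117) = 1/(-140801/7) = -7/140801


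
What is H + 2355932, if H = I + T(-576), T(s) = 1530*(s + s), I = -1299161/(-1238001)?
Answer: 734596428533/1238001 ≈ 5.9337e+5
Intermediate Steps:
I = 1299161/1238001 (I = -1299161*(-1/1238001) = 1299161/1238001 ≈ 1.0494)
T(s) = 3060*s (T(s) = 1530*(2*s) = 3060*s)
H = -2182049743399/1238001 (H = 1299161/1238001 + 3060*(-576) = 1299161/1238001 - 1762560 = -2182049743399/1238001 ≈ -1.7626e+6)
H + 2355932 = -2182049743399/1238001 + 2355932 = 734596428533/1238001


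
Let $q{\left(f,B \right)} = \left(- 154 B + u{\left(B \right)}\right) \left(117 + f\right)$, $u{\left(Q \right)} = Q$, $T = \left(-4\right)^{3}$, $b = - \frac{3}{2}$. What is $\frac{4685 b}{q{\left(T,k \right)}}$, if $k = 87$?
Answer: $\frac{4685}{470322} \approx 0.0099613$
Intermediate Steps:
$b = - \frac{3}{2}$ ($b = \left(-3\right) \frac{1}{2} = - \frac{3}{2} \approx -1.5$)
$T = -64$
$q{\left(f,B \right)} = - 153 B \left(117 + f\right)$ ($q{\left(f,B \right)} = \left(- 154 B + B\right) \left(117 + f\right) = - 153 B \left(117 + f\right)$)
$\frac{4685 b}{q{\left(T,k \right)}} = \frac{4685 \left(- \frac{3}{2}\right)}{153 \cdot 87 \left(-117 - -64\right)} = - \frac{14055}{2 \cdot 153 \cdot 87 \left(-117 + 64\right)} = - \frac{14055}{2 \cdot 153 \cdot 87 \left(-53\right)} = - \frac{14055}{2 \left(-705483\right)} = \left(- \frac{14055}{2}\right) \left(- \frac{1}{705483}\right) = \frac{4685}{470322}$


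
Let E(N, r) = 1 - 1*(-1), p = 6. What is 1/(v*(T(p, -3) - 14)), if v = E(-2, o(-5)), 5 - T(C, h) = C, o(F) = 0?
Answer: -1/30 ≈ -0.033333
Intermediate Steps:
T(C, h) = 5 - C
E(N, r) = 2 (E(N, r) = 1 + 1 = 2)
v = 2
1/(v*(T(p, -3) - 14)) = 1/(2*((5 - 1*6) - 14)) = 1/(2*((5 - 6) - 14)) = 1/(2*(-1 - 14)) = 1/(2*(-15)) = 1/(-30) = -1/30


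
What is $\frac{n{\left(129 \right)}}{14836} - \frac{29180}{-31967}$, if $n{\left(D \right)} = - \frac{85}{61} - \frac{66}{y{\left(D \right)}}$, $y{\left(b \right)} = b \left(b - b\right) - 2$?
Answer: $\frac{6617353914}{7232501783} \approx 0.91495$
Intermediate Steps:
$y{\left(b \right)} = -2$ ($y{\left(b \right)} = b 0 - 2 = 0 - 2 = -2$)
$n{\left(D \right)} = \frac{1928}{61}$ ($n{\left(D \right)} = - \frac{85}{61} - \frac{66}{-2} = \left(-85\right) \frac{1}{61} - -33 = - \frac{85}{61} + 33 = \frac{1928}{61}$)
$\frac{n{\left(129 \right)}}{14836} - \frac{29180}{-31967} = \frac{1928}{61 \cdot 14836} - \frac{29180}{-31967} = \frac{1928}{61} \cdot \frac{1}{14836} - - \frac{29180}{31967} = \frac{482}{226249} + \frac{29180}{31967} = \frac{6617353914}{7232501783}$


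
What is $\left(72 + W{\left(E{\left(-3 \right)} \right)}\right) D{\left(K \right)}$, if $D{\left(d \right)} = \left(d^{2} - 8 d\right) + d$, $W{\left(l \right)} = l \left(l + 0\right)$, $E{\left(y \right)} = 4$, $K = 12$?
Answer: $5280$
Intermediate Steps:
$W{\left(l \right)} = l^{2}$ ($W{\left(l \right)} = l l = l^{2}$)
$D{\left(d \right)} = d^{2} - 7 d$
$\left(72 + W{\left(E{\left(-3 \right)} \right)}\right) D{\left(K \right)} = \left(72 + 4^{2}\right) 12 \left(-7 + 12\right) = \left(72 + 16\right) 12 \cdot 5 = 88 \cdot 60 = 5280$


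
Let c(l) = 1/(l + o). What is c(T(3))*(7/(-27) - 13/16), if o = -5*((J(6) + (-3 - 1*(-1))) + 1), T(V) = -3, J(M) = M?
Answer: 463/12096 ≈ 0.038277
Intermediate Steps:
o = -25 (o = -5*((6 + (-3 - 1*(-1))) + 1) = -5*((6 + (-3 + 1)) + 1) = -5*((6 - 2) + 1) = -5*(4 + 1) = -5*5 = -25)
c(l) = 1/(-25 + l) (c(l) = 1/(l - 25) = 1/(-25 + l))
c(T(3))*(7/(-27) - 13/16) = (7/(-27) - 13/16)/(-25 - 3) = (7*(-1/27) - 13*1/16)/(-28) = -(-7/27 - 13/16)/28 = -1/28*(-463/432) = 463/12096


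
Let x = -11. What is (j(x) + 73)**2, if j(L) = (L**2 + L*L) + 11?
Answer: 106276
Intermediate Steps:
j(L) = 11 + 2*L**2 (j(L) = (L**2 + L**2) + 11 = 2*L**2 + 11 = 11 + 2*L**2)
(j(x) + 73)**2 = ((11 + 2*(-11)**2) + 73)**2 = ((11 + 2*121) + 73)**2 = ((11 + 242) + 73)**2 = (253 + 73)**2 = 326**2 = 106276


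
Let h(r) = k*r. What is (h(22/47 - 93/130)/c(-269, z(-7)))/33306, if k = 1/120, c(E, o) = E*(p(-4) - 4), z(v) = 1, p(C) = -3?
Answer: -1511/45982783173600 ≈ -3.2860e-11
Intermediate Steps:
c(E, o) = -7*E (c(E, o) = E*(-3 - 4) = E*(-7) = -7*E)
k = 1/120 ≈ 0.0083333
h(r) = r/120
(h(22/47 - 93/130)/c(-269, z(-7)))/33306 = (((22/47 - 93/130)/120)/((-7*(-269))))/33306 = (((22*(1/47) - 93*1/130)/120)/1883)*(1/33306) = (((22/47 - 93/130)/120)*(1/1883))*(1/33306) = (((1/120)*(-1511/6110))*(1/1883))*(1/33306) = -1511/733200*1/1883*(1/33306) = -1511/1380615600*1/33306 = -1511/45982783173600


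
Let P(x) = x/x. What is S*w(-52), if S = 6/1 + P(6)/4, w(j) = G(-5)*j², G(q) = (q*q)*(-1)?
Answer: -422500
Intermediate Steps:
G(q) = -q² (G(q) = q²*(-1) = -q²)
P(x) = 1
w(j) = -25*j² (w(j) = (-1*(-5)²)*j² = (-1*25)*j² = -25*j²)
S = 25/4 (S = 6/1 + 1/4 = 6*1 + 1*(¼) = 6 + ¼ = 25/4 ≈ 6.2500)
S*w(-52) = 25*(-25*(-52)²)/4 = 25*(-25*2704)/4 = (25/4)*(-67600) = -422500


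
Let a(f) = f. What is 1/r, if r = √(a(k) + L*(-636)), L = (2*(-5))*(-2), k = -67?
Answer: -I*√12787/12787 ≈ -0.0088433*I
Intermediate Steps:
L = 20 (L = -10*(-2) = 20)
r = I*√12787 (r = √(-67 + 20*(-636)) = √(-67 - 12720) = √(-12787) = I*√12787 ≈ 113.08*I)
1/r = 1/(I*√12787) = -I*√12787/12787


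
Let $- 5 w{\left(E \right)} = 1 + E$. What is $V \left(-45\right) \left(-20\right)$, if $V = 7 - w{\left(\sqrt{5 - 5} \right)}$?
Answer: $6480$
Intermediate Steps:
$w{\left(E \right)} = - \frac{1}{5} - \frac{E}{5}$ ($w{\left(E \right)} = - \frac{1 + E}{5} = - \frac{1}{5} - \frac{E}{5}$)
$V = \frac{36}{5}$ ($V = 7 - \left(- \frac{1}{5} - \frac{\sqrt{5 - 5}}{5}\right) = 7 - \left(- \frac{1}{5} - \frac{\sqrt{0}}{5}\right) = 7 - \left(- \frac{1}{5} - 0\right) = 7 - \left(- \frac{1}{5} + 0\right) = 7 - - \frac{1}{5} = 7 + \frac{1}{5} = \frac{36}{5} \approx 7.2$)
$V \left(-45\right) \left(-20\right) = \frac{36}{5} \left(-45\right) \left(-20\right) = \left(-324\right) \left(-20\right) = 6480$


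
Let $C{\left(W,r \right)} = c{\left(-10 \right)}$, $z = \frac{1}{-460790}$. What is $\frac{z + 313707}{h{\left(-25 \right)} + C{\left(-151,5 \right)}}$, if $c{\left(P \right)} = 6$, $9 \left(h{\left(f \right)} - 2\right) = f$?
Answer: $\frac{1300977436761}{21657130} \approx 60072.0$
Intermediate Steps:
$z = - \frac{1}{460790} \approx -2.1702 \cdot 10^{-6}$
$h{\left(f \right)} = 2 + \frac{f}{9}$
$C{\left(W,r \right)} = 6$
$\frac{z + 313707}{h{\left(-25 \right)} + C{\left(-151,5 \right)}} = \frac{- \frac{1}{460790} + 313707}{\left(2 + \frac{1}{9} \left(-25\right)\right) + 6} = \frac{144553048529}{460790 \left(\left(2 - \frac{25}{9}\right) + 6\right)} = \frac{144553048529}{460790 \left(- \frac{7}{9} + 6\right)} = \frac{144553048529}{460790 \cdot \frac{47}{9}} = \frac{144553048529}{460790} \cdot \frac{9}{47} = \frac{1300977436761}{21657130}$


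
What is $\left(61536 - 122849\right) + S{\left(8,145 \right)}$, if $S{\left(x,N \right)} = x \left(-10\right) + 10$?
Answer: $-61383$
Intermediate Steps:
$S{\left(x,N \right)} = 10 - 10 x$ ($S{\left(x,N \right)} = - 10 x + 10 = 10 - 10 x$)
$\left(61536 - 122849\right) + S{\left(8,145 \right)} = \left(61536 - 122849\right) + \left(10 - 80\right) = -61313 + \left(10 - 80\right) = -61313 - 70 = -61383$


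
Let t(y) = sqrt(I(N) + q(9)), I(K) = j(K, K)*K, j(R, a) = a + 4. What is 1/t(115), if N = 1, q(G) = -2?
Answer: sqrt(3)/3 ≈ 0.57735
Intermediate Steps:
j(R, a) = 4 + a
I(K) = K*(4 + K) (I(K) = (4 + K)*K = K*(4 + K))
t(y) = sqrt(3) (t(y) = sqrt(1*(4 + 1) - 2) = sqrt(1*5 - 2) = sqrt(5 - 2) = sqrt(3))
1/t(115) = 1/(sqrt(3)) = sqrt(3)/3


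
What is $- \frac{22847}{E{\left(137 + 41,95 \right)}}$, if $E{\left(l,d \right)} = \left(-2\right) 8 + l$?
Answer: $- \frac{22847}{162} \approx -141.03$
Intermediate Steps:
$E{\left(l,d \right)} = -16 + l$
$- \frac{22847}{E{\left(137 + 41,95 \right)}} = - \frac{22847}{-16 + \left(137 + 41\right)} = - \frac{22847}{-16 + 178} = - \frac{22847}{162}$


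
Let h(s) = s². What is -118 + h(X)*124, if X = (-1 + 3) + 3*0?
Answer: 378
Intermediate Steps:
X = 2 (X = 2 + 0 = 2)
-118 + h(X)*124 = -118 + 2²*124 = -118 + 4*124 = -118 + 496 = 378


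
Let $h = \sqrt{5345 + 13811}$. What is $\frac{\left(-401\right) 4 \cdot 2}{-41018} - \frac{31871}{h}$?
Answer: $\frac{1604}{20509} - \frac{31871 \sqrt{4789}}{9578} \approx -230.19$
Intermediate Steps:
$h = 2 \sqrt{4789}$ ($h = \sqrt{19156} = 2 \sqrt{4789} \approx 138.41$)
$\frac{\left(-401\right) 4 \cdot 2}{-41018} - \frac{31871}{h} = \frac{\left(-401\right) 4 \cdot 2}{-41018} - \frac{31871}{2 \sqrt{4789}} = \left(-401\right) 8 \left(- \frac{1}{41018}\right) - 31871 \frac{\sqrt{4789}}{9578} = \left(-3208\right) \left(- \frac{1}{41018}\right) - \frac{31871 \sqrt{4789}}{9578} = \frac{1604}{20509} - \frac{31871 \sqrt{4789}}{9578}$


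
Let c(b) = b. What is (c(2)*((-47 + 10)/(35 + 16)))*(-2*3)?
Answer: 148/17 ≈ 8.7059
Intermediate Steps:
(c(2)*((-47 + 10)/(35 + 16)))*(-2*3) = (2*((-47 + 10)/(35 + 16)))*(-2*3) = (2*(-37/51))*(-6) = -74/51*(-6) = 148/17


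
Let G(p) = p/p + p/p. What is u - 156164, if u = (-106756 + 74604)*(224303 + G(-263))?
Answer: -7212010524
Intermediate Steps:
G(p) = 2 (G(p) = 1 + 1 = 2)
u = -7211854360 (u = (-106756 + 74604)*(224303 + 2) = -32152*224305 = -7211854360)
u - 156164 = -7211854360 - 156164 = -7212010524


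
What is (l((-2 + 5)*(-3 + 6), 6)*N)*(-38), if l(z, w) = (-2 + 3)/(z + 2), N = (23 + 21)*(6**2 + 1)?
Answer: -5624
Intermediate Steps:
N = 1628 (N = 44*(36 + 1) = 44*37 = 1628)
l(z, w) = 1/(2 + z)
(l((-2 + 5)*(-3 + 6), 6)*N)*(-38) = (1628/(2 + (-2 + 5)*(-3 + 6)))*(-38) = (1628/(2 + 3*3))*(-38) = (1628/(2 + 9))*(-38) = (1628/11)*(-38) = ((1/11)*1628)*(-38) = 148*(-38) = -5624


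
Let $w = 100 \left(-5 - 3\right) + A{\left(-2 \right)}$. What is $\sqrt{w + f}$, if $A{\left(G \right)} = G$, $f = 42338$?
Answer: $8 \sqrt{649} \approx 203.8$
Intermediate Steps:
$w = -802$ ($w = 100 \left(-5 - 3\right) - 2 = 100 \left(-8\right) - 2 = -800 - 2 = -802$)
$\sqrt{w + f} = \sqrt{-802 + 42338} = \sqrt{41536} = 8 \sqrt{649}$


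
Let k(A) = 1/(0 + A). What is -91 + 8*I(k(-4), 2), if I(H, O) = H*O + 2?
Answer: -79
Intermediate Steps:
k(A) = 1/A
I(H, O) = 2 + H*O
-91 + 8*I(k(-4), 2) = -91 + 8*(2 + 2/(-4)) = -91 + 8*(2 - 1/4*2) = -91 + 8*(2 - 1/2) = -91 + 8*(3/2) = -91 + 12 = -79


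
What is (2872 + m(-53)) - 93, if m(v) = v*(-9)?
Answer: 3256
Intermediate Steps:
m(v) = -9*v
(2872 + m(-53)) - 93 = (2872 - 9*(-53)) - 93 = (2872 + 477) - 93 = 3349 - 93 = 3256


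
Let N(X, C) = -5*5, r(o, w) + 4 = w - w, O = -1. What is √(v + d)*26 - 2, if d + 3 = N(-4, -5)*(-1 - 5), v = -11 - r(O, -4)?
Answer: -2 + 52*√35 ≈ 305.64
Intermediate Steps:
r(o, w) = -4 (r(o, w) = -4 + (w - w) = -4 + 0 = -4)
N(X, C) = -25
v = -7 (v = -11 - 1*(-4) = -11 + 4 = -7)
d = 147 (d = -3 - 25*(-1 - 5) = -3 - 25*(-6) = -3 + 150 = 147)
√(v + d)*26 - 2 = √(-7 + 147)*26 - 2 = √140*26 - 2 = (2*√35)*26 - 2 = 52*√35 - 2 = -2 + 52*√35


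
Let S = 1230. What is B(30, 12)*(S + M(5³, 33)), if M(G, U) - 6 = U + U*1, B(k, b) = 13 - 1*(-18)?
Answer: 40362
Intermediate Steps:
B(k, b) = 31 (B(k, b) = 13 + 18 = 31)
M(G, U) = 6 + 2*U (M(G, U) = 6 + (U + U*1) = 6 + (U + U) = 6 + 2*U)
B(30, 12)*(S + M(5³, 33)) = 31*(1230 + (6 + 2*33)) = 31*(1230 + (6 + 66)) = 31*(1230 + 72) = 31*1302 = 40362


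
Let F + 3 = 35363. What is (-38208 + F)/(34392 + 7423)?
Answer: -2848/41815 ≈ -0.068110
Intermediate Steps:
F = 35360 (F = -3 + 35363 = 35360)
(-38208 + F)/(34392 + 7423) = (-38208 + 35360)/(34392 + 7423) = -2848/41815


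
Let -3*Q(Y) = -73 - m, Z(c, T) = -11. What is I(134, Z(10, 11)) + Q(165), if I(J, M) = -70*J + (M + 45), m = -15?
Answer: -27980/3 ≈ -9326.7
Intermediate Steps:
Q(Y) = 58/3 (Q(Y) = -(-73 - 1*(-15))/3 = -(-73 + 15)/3 = -⅓*(-58) = 58/3)
I(J, M) = 45 + M - 70*J (I(J, M) = -70*J + (45 + M) = 45 + M - 70*J)
I(134, Z(10, 11)) + Q(165) = (45 - 11 - 70*134) + 58/3 = (45 - 11 - 9380) + 58/3 = -9346 + 58/3 = -27980/3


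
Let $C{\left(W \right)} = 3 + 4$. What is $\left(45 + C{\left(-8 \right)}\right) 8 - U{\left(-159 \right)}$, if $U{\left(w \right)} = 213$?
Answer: $203$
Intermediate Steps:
$C{\left(W \right)} = 7$
$\left(45 + C{\left(-8 \right)}\right) 8 - U{\left(-159 \right)} = \left(45 + 7\right) 8 - 213 = 52 \cdot 8 - 213 = 416 - 213 = 203$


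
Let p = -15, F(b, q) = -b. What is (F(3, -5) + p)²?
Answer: 324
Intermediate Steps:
(F(3, -5) + p)² = (-1*3 - 15)² = (-3 - 15)² = (-18)² = 324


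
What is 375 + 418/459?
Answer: 172543/459 ≈ 375.91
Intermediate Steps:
375 + 418/459 = 172543/459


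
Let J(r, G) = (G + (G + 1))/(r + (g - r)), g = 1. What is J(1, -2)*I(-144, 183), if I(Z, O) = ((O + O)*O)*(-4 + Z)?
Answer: 29738232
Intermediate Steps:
I(Z, O) = 2*O²*(-4 + Z) (I(Z, O) = ((2*O)*O)*(-4 + Z) = (2*O²)*(-4 + Z) = 2*O²*(-4 + Z))
J(r, G) = 1 + 2*G (J(r, G) = (G + (G + 1))/(r + (1 - r)) = (G + (1 + G))/1 = (1 + 2*G)*1 = 1 + 2*G)
J(1, -2)*I(-144, 183) = (1 + 2*(-2))*(2*183²*(-4 - 144)) = (1 - 4)*(2*33489*(-148)) = -3*(-9912744) = 29738232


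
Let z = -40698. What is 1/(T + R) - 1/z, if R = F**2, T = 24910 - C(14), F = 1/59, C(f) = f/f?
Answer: 8156356/126030412305 ≈ 6.4717e-5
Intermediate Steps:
C(f) = 1
F = 1/59 ≈ 0.016949
T = 24909 (T = 24910 - 1*1 = 24910 - 1 = 24909)
R = 1/3481 (R = (1/59)**2 = 1/3481 ≈ 0.00028727)
1/(T + R) - 1/z = 1/(24909 + 1/3481) - 1/(-40698) = 1/(86708230/3481) - 1*(-1/40698) = 3481/86708230 + 1/40698 = 8156356/126030412305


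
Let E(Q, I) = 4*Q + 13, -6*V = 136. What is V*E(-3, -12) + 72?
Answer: 148/3 ≈ 49.333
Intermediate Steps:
V = -68/3 (V = -⅙*136 = -68/3 ≈ -22.667)
E(Q, I) = 13 + 4*Q
V*E(-3, -12) + 72 = -68*(13 + 4*(-3))/3 + 72 = -68*(13 - 12)/3 + 72 = -68/3*1 + 72 = -68/3 + 72 = 148/3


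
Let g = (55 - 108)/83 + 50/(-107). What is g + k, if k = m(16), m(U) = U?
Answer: 132275/8881 ≈ 14.894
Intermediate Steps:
g = -9821/8881 (g = -53*1/83 + 50*(-1/107) = -53/83 - 50/107 = -9821/8881 ≈ -1.1058)
k = 16
g + k = -9821/8881 + 16 = 132275/8881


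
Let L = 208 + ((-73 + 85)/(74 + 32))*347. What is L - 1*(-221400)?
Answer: 11747306/53 ≈ 2.2165e+5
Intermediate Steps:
L = 13106/53 (L = 208 + (12/106)*347 = 208 + (12*(1/106))*347 = 208 + (6/53)*347 = 208 + 2082/53 = 13106/53 ≈ 247.28)
L - 1*(-221400) = 13106/53 - 1*(-221400) = 13106/53 + 221400 = 11747306/53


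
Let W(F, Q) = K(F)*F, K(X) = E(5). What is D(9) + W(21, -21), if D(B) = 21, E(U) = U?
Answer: 126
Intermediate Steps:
K(X) = 5
W(F, Q) = 5*F
D(9) + W(21, -21) = 21 + 5*21 = 21 + 105 = 126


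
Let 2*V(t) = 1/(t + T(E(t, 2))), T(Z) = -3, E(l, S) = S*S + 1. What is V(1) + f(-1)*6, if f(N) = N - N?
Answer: -1/4 ≈ -0.25000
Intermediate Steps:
E(l, S) = 1 + S**2 (E(l, S) = S**2 + 1 = 1 + S**2)
V(t) = 1/(2*(-3 + t)) (V(t) = 1/(2*(t - 3)) = 1/(2*(-3 + t)))
f(N) = 0
V(1) + f(-1)*6 = 1/(2*(-3 + 1)) + 0*6 = (1/2)/(-2) + 0 = (1/2)*(-1/2) + 0 = -1/4 + 0 = -1/4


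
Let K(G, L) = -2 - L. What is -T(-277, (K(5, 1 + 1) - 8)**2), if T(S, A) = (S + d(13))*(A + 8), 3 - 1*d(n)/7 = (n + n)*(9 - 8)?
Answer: 66576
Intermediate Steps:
d(n) = 21 - 14*n (d(n) = 21 - 7*(n + n)*(9 - 8) = 21 - 7*2*n = 21 - 14*n)
T(S, A) = (-161 + S)*(8 + A) (T(S, A) = (S + (21 - 14*13))*(A + 8) = (S + (21 - 182))*(8 + A) = (S - 161)*(8 + A) = (-161 + S)*(8 + A))
-T(-277, (K(5, 1 + 1) - 8)**2) = -(-1288 - 161*((-2 - (1 + 1)) - 8)**2 + 8*(-277) + ((-2 - (1 + 1)) - 8)**2*(-277)) = -(-1288 - 161*((-2 - 1*2) - 8)**2 - 2216 + ((-2 - 1*2) - 8)**2*(-277)) = -(-1288 - 161*((-2 - 2) - 8)**2 - 2216 + ((-2 - 2) - 8)**2*(-277)) = -(-1288 - 161*(-4 - 8)**2 - 2216 + (-4 - 8)**2*(-277)) = -(-1288 - 161*(-12)**2 - 2216 + (-12)**2*(-277)) = -(-1288 - 161*144 - 2216 + 144*(-277)) = -(-1288 - 23184 - 2216 - 39888) = -1*(-66576) = 66576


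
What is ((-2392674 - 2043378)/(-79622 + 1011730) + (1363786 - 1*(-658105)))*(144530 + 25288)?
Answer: 2580982077871032/7517 ≈ 3.4335e+11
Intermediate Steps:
((-2392674 - 2043378)/(-79622 + 1011730) + (1363786 - 1*(-658105)))*(144530 + 25288) = (-4436052/932108 + (1363786 + 658105))*169818 = (-4436052*1/932108 + 2021891)*169818 = (-1109013/233027 + 2021891)*169818 = (471154085044/233027)*169818 = 2580982077871032/7517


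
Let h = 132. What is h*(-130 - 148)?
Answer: -36696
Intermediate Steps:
h*(-130 - 148) = 132*(-130 - 148) = 132*(-278) = -36696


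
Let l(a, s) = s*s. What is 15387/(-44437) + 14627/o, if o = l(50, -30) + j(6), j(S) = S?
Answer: 636039377/40259922 ≈ 15.798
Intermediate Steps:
l(a, s) = s²
o = 906 (o = (-30)² + 6 = 900 + 6 = 906)
15387/(-44437) + 14627/o = 15387/(-44437) + 14627/906 = 15387*(-1/44437) + 14627*(1/906) = -15387/44437 + 14627/906 = 636039377/40259922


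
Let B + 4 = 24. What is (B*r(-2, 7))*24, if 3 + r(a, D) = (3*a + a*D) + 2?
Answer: -10080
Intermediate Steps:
B = 20 (B = -4 + 24 = 20)
r(a, D) = -1 + 3*a + D*a (r(a, D) = -3 + ((3*a + a*D) + 2) = -3 + ((3*a + D*a) + 2) = -3 + (2 + 3*a + D*a) = -1 + 3*a + D*a)
(B*r(-2, 7))*24 = (20*(-1 + 3*(-2) + 7*(-2)))*24 = (20*(-1 - 6 - 14))*24 = (20*(-21))*24 = -420*24 = -10080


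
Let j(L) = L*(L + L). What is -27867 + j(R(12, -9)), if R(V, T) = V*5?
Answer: -20667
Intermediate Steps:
R(V, T) = 5*V
j(L) = 2*L² (j(L) = L*(2*L) = 2*L²)
-27867 + j(R(12, -9)) = -27867 + 2*(5*12)² = -27867 + 2*60² = -27867 + 2*3600 = -27867 + 7200 = -20667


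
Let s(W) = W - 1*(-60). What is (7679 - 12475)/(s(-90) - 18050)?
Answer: 1199/4520 ≈ 0.26527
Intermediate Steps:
s(W) = 60 + W (s(W) = W + 60 = 60 + W)
(7679 - 12475)/(s(-90) - 18050) = (7679 - 12475)/((60 - 90) - 18050) = -4796/(-30 - 18050) = -4796/(-18080) = -4796*(-1/18080) = 1199/4520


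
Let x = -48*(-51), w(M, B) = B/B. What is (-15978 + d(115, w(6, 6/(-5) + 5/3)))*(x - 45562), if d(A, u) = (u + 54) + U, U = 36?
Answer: 684952118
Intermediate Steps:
w(M, B) = 1
d(A, u) = 90 + u (d(A, u) = (u + 54) + 36 = (54 + u) + 36 = 90 + u)
x = 2448
(-15978 + d(115, w(6, 6/(-5) + 5/3)))*(x - 45562) = (-15978 + (90 + 1))*(2448 - 45562) = (-15978 + 91)*(-43114) = -15887*(-43114) = 684952118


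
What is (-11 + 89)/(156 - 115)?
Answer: 78/41 ≈ 1.9024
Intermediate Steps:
(-11 + 89)/(156 - 115) = 78/41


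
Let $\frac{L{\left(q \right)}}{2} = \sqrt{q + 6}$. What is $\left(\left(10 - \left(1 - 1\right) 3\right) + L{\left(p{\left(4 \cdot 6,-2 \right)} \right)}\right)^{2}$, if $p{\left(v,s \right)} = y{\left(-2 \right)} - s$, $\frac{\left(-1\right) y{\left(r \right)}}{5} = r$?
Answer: $172 + 120 \sqrt{2} \approx 341.71$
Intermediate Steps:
$y{\left(r \right)} = - 5 r$
$p{\left(v,s \right)} = 10 - s$ ($p{\left(v,s \right)} = \left(-5\right) \left(-2\right) - s = 10 - s$)
$L{\left(q \right)} = 2 \sqrt{6 + q}$ ($L{\left(q \right)} = 2 \sqrt{q + 6} = 2 \sqrt{6 + q}$)
$\left(\left(10 - \left(1 - 1\right) 3\right) + L{\left(p{\left(4 \cdot 6,-2 \right)} \right)}\right)^{2} = \left(\left(10 - \left(1 - 1\right) 3\right) + 2 \sqrt{6 + \left(10 - -2\right)}\right)^{2} = \left(\left(10 - 0 \cdot 3\right) + 2 \sqrt{6 + \left(10 + 2\right)}\right)^{2} = \left(\left(10 - 0\right) + 2 \sqrt{6 + 12}\right)^{2} = \left(\left(10 + 0\right) + 2 \sqrt{18}\right)^{2} = \left(10 + 2 \cdot 3 \sqrt{2}\right)^{2} = \left(10 + 6 \sqrt{2}\right)^{2}$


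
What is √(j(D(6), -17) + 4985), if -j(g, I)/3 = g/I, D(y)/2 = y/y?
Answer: √1440767/17 ≈ 70.607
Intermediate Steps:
D(y) = 2 (D(y) = 2*(y/y) = 2*1 = 2)
j(g, I) = -3*g/I
√(j(D(6), -17) + 4985) = √(-3*2/(-17) + 4985) = √(-3*2*(-1/17) + 4985) = √(6/17 + 4985) = √(84751/17) = √1440767/17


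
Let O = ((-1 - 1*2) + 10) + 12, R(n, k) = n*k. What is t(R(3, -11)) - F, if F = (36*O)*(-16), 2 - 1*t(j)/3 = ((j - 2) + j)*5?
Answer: 11970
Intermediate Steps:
R(n, k) = k*n
O = 19 (O = ((-1 - 2) + 10) + 12 = (-3 + 10) + 12 = 7 + 12 = 19)
t(j) = 36 - 30*j (t(j) = 6 - 3*((j - 2) + j)*5 = 6 - 3*((-2 + j) + j)*5 = 6 - 3*(-2 + 2*j)*5 = 6 - 3*(-10 + 10*j) = 6 + (30 - 30*j) = 36 - 30*j)
F = -10944 (F = (36*19)*(-16) = 684*(-16) = -10944)
t(R(3, -11)) - F = (36 - (-330)*3) - 1*(-10944) = (36 - 30*(-33)) + 10944 = (36 + 990) + 10944 = 1026 + 10944 = 11970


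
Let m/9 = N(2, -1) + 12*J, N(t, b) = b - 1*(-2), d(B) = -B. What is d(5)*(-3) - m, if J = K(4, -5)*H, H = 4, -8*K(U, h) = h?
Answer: -264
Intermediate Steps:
K(U, h) = -h/8
J = 5/2 (J = -⅛*(-5)*4 = (5/8)*4 = 5/2 ≈ 2.5000)
N(t, b) = 2 + b (N(t, b) = b + 2 = 2 + b)
m = 279 (m = 9*((2 - 1) + 12*(5/2)) = 9*(1 + 30) = 9*31 = 279)
d(5)*(-3) - m = -1*5*(-3) - 1*279 = -5*(-3) - 279 = 15 - 279 = -264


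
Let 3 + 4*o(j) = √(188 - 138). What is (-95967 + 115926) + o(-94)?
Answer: 79833/4 + 5*√2/4 ≈ 19960.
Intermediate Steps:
o(j) = -¾ + 5*√2/4 (o(j) = -¾ + √(188 - 138)/4 = -¾ + √50/4 = -¾ + (5*√2)/4 = -¾ + 5*√2/4)
(-95967 + 115926) + o(-94) = (-95967 + 115926) + (-¾ + 5*√2/4) = 19959 + (-¾ + 5*√2/4) = 79833/4 + 5*√2/4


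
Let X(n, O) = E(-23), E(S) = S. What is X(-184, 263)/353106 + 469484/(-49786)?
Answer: -82889381191/8789867658 ≈ -9.4301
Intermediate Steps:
X(n, O) = -23
X(-184, 263)/353106 + 469484/(-49786) = -23/353106 + 469484/(-49786) = -23*1/353106 + 469484*(-1/49786) = -23/353106 - 234742/24893 = -82889381191/8789867658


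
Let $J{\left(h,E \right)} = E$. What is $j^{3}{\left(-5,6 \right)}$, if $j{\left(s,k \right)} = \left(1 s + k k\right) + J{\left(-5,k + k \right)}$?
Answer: $79507$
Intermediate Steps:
$j{\left(s,k \right)} = s + k^{2} + 2 k$ ($j{\left(s,k \right)} = \left(1 s + k k\right) + \left(k + k\right) = \left(s + k^{2}\right) + 2 k = s + k^{2} + 2 k$)
$j^{3}{\left(-5,6 \right)} = \left(-5 + 6^{2} + 2 \cdot 6\right)^{3} = \left(-5 + 36 + 12\right)^{3} = 43^{3} = 79507$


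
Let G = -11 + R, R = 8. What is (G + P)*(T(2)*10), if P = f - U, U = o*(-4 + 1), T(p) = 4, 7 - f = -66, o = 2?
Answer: 3040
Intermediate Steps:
f = 73 (f = 7 - 1*(-66) = 7 + 66 = 73)
U = -6 (U = 2*(-4 + 1) = 2*(-3) = -6)
P = 79 (P = 73 - 1*(-6) = 73 + 6 = 79)
G = -3 (G = -11 + 8 = -3)
(G + P)*(T(2)*10) = (-3 + 79)*(4*10) = 76*40 = 3040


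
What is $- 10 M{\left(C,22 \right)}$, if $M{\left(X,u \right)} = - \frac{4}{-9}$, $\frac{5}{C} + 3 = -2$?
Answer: $- \frac{40}{9} \approx -4.4444$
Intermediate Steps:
$C = -1$ ($C = \frac{5}{-3 - 2} = \frac{5}{-5} = 5 \left(- \frac{1}{5}\right) = -1$)
$M{\left(X,u \right)} = \frac{4}{9}$ ($M{\left(X,u \right)} = \left(-4\right) \left(- \frac{1}{9}\right) = \frac{4}{9}$)
$- 10 M{\left(C,22 \right)} = \left(-10\right) \frac{4}{9} = - \frac{40}{9}$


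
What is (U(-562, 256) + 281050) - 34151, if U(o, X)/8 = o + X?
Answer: 244451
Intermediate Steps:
U(o, X) = 8*X + 8*o (U(o, X) = 8*(o + X) = 8*(X + o) = 8*X + 8*o)
(U(-562, 256) + 281050) - 34151 = ((8*256 + 8*(-562)) + 281050) - 34151 = ((2048 - 4496) + 281050) - 34151 = (-2448 + 281050) - 34151 = 278602 - 34151 = 244451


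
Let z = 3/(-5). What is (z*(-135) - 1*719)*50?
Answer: -31900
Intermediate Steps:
z = -⅗ (z = 3*(-⅕) = -⅗ ≈ -0.60000)
(z*(-135) - 1*719)*50 = (-⅗*(-135) - 1*719)*50 = (81 - 719)*50 = -638*50 = -31900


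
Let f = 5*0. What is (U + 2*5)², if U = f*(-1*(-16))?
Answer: 100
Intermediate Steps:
f = 0
U = 0 (U = 0*(-1*(-16)) = 0*16 = 0)
(U + 2*5)² = (0 + 2*5)² = (0 + 10)² = 10² = 100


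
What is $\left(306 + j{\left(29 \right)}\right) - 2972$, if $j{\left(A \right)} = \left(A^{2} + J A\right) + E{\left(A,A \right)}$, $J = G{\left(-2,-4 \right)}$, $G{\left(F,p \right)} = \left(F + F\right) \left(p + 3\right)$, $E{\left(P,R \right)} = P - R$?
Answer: $-1709$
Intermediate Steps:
$G{\left(F,p \right)} = 2 F \left(3 + p\right)$
$J = 4$ ($J = 2 \left(-2\right) \left(3 - 4\right) = 2 \left(-2\right) \left(-1\right) = 4$)
$j{\left(A \right)} = A^{2} + 4 A$ ($j{\left(A \right)} = \left(A^{2} + 4 A\right) + \left(A - A\right) = \left(A^{2} + 4 A\right) + 0 = A^{2} + 4 A$)
$\left(306 + j{\left(29 \right)}\right) - 2972 = \left(306 + 29 \left(4 + 29\right)\right) - 2972 = \left(306 + 29 \cdot 33\right) - 2972 = \left(306 + 957\right) - 2972 = 1263 - 2972 = -1709$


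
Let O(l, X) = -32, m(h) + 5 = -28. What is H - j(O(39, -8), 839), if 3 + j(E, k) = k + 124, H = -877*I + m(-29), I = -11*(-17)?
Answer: -164992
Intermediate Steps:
m(h) = -33 (m(h) = -5 - 28 = -33)
I = 187
H = -164032 (H = -877*187 - 33 = -163999 - 33 = -164032)
j(E, k) = 121 + k (j(E, k) = -3 + (k + 124) = -3 + (124 + k) = 121 + k)
H - j(O(39, -8), 839) = -164032 - (121 + 839) = -164032 - 1*960 = -164032 - 960 = -164992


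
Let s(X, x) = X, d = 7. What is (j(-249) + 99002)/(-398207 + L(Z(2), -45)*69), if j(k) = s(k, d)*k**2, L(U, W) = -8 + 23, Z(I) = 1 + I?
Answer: 15339247/397172 ≈ 38.621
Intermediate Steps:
L(U, W) = 15
j(k) = k**3 (j(k) = k*k**2 = k**3)
(j(-249) + 99002)/(-398207 + L(Z(2), -45)*69) = ((-249)**3 + 99002)/(-398207 + 15*69) = (-15438249 + 99002)/(-398207 + 1035) = -15339247/(-397172) = -15339247*(-1/397172) = 15339247/397172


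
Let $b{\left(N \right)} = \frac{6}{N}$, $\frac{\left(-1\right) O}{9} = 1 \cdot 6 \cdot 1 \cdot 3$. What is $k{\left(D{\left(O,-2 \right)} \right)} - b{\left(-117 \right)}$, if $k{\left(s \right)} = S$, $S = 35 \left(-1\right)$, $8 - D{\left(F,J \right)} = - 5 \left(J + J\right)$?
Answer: $- \frac{1363}{39} \approx -34.949$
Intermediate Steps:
$O = -162$ ($O = - 9 \cdot 1 \cdot 6 \cdot 1 \cdot 3 = - 9 \cdot 6 \cdot 1 \cdot 3 = - 9 \cdot 6 \cdot 3 = \left(-9\right) 18 = -162$)
$D{\left(F,J \right)} = 8 + 10 J$ ($D{\left(F,J \right)} = 8 - - 5 \left(J + J\right) = 8 - - 5 \cdot 2 J = 8 - - 10 J = 8 + 10 J$)
$S = -35$
$k{\left(s \right)} = -35$
$k{\left(D{\left(O,-2 \right)} \right)} - b{\left(-117 \right)} = -35 - \frac{6}{-117} = -35 - 6 \left(- \frac{1}{117}\right) = -35 - - \frac{2}{39} = -35 + \frac{2}{39} = - \frac{1363}{39}$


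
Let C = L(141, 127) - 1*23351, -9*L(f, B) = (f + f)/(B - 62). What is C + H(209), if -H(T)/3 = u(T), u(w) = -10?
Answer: -4547689/195 ≈ -23321.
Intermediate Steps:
L(f, B) = -2*f/(9*(-62 + B)) (L(f, B) = -(f + f)/(9*(B - 62)) = -2*f/(9*(-62 + B)))
H(T) = 30 (H(T) = -3*(-10) = 30)
C = -4553539/195 (C = -2*141/(-558 + 9*127) - 1*23351 = -2*141/(-558 + 1143) - 23351 = -2*141/585 - 23351 = -2*141*1/585 - 23351 = -94/195 - 23351 = -4553539/195 ≈ -23351.)
C + H(209) = -4553539/195 + 30 = -4547689/195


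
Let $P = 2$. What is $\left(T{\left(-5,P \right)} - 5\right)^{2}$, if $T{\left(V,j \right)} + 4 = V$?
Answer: $196$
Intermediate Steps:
$T{\left(V,j \right)} = -4 + V$
$\left(T{\left(-5,P \right)} - 5\right)^{2} = \left(\left(-4 - 5\right) - 5\right)^{2} = \left(-9 - 5\right)^{2} = \left(-14\right)^{2} = 196$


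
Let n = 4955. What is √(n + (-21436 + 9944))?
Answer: I*√6537 ≈ 80.852*I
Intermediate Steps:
√(n + (-21436 + 9944)) = √(4955 + (-21436 + 9944)) = √(4955 - 11492) = √(-6537) = I*√6537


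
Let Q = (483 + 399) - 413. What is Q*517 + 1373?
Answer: 243846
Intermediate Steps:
Q = 469 (Q = 882 - 413 = 469)
Q*517 + 1373 = 469*517 + 1373 = 242473 + 1373 = 243846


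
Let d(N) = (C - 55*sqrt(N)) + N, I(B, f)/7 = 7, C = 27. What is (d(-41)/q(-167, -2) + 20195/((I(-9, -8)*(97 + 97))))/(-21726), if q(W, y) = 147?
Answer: -1181/12644532 + 55*I*sqrt(41)/3193722 ≈ -9.34e-5 + 0.00011027*I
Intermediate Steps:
I(B, f) = 49 (I(B, f) = 7*7 = 49)
d(N) = 27 + N - 55*sqrt(N) (d(N) = (27 - 55*sqrt(N)) + N = 27 + N - 55*sqrt(N))
(d(-41)/q(-167, -2) + 20195/((I(-9, -8)*(97 + 97))))/(-21726) = ((27 - 41 - 55*I*sqrt(41))/147 + 20195/((49*(97 + 97))))/(-21726) = ((27 - 41 - 55*I*sqrt(41))*(1/147) + 20195/((49*194)))*(-1/21726) = ((27 - 41 - 55*I*sqrt(41))*(1/147) + 20195/9506)*(-1/21726) = ((-14 - 55*I*sqrt(41))*(1/147) + 20195*(1/9506))*(-1/21726) = ((-2/21 - 55*I*sqrt(41)/147) + 2885/1358)*(-1/21726) = (1181/582 - 55*I*sqrt(41)/147)*(-1/21726) = -1181/12644532 + 55*I*sqrt(41)/3193722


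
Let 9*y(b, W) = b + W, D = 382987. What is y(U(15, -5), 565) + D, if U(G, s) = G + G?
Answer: 3447478/9 ≈ 3.8305e+5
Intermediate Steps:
U(G, s) = 2*G
y(b, W) = W/9 + b/9 (y(b, W) = (b + W)/9 = (W + b)/9 = W/9 + b/9)
y(U(15, -5), 565) + D = ((1/9)*565 + (2*15)/9) + 382987 = (565/9 + (1/9)*30) + 382987 = (565/9 + 10/3) + 382987 = 595/9 + 382987 = 3447478/9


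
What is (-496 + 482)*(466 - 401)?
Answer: -910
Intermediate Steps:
(-496 + 482)*(466 - 401) = -14*65 = -910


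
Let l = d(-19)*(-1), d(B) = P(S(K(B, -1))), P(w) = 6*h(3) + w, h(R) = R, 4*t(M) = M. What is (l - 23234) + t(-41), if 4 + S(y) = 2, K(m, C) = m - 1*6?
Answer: -93041/4 ≈ -23260.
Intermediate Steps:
t(M) = M/4
K(m, C) = -6 + m (K(m, C) = m - 6 = -6 + m)
S(y) = -2 (S(y) = -4 + 2 = -2)
P(w) = 18 + w (P(w) = 6*3 + w = 18 + w)
d(B) = 16 (d(B) = 18 - 2 = 16)
l = -16 (l = 16*(-1) = -16)
(l - 23234) + t(-41) = (-16 - 23234) + (¼)*(-41) = -23250 - 41/4 = -93041/4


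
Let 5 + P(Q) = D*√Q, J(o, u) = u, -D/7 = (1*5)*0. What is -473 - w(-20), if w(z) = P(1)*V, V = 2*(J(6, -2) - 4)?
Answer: -533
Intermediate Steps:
D = 0 (D = -7*1*5*0 = -35*0 = -7*0 = 0)
P(Q) = -5 (P(Q) = -5 + 0*√Q = -5 + 0 = -5)
V = -12 (V = 2*(-2 - 4) = 2*(-6) = -12)
w(z) = 60 (w(z) = -5*(-12) = 60)
-473 - w(-20) = -473 - 1*60 = -473 - 60 = -533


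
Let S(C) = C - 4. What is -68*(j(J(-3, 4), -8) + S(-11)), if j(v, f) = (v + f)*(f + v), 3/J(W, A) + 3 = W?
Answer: -3893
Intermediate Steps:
J(W, A) = 3/(-3 + W)
j(v, f) = (f + v)² (j(v, f) = (f + v)*(f + v) = (f + v)²)
S(C) = -4 + C
-68*(j(J(-3, 4), -8) + S(-11)) = -68*((-8 + 3/(-3 - 3))² + (-4 - 11)) = -68*((-8 + 3/(-6))² - 15) = -68*((-8 + 3*(-⅙))² - 15) = -68*((-8 - ½)² - 15) = -68*((-17/2)² - 15) = -68*(289/4 - 15) = -68*229/4 = -3893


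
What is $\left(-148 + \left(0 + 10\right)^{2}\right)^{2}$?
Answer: $2304$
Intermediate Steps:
$\left(-148 + \left(0 + 10\right)^{2}\right)^{2} = \left(-148 + 10^{2}\right)^{2} = \left(-148 + 100\right)^{2} = \left(-48\right)^{2} = 2304$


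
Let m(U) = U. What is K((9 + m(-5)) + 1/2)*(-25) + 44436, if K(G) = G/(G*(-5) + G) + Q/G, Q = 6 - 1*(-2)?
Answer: 1598321/36 ≈ 44398.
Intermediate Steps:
Q = 8 (Q = 6 + 2 = 8)
K(G) = -¼ + 8/G (K(G) = G/(G*(-5) + G) + 8/G = G/(-5*G + G) + 8/G = G/((-4*G)) + 8/G = G*(-1/(4*G)) + 8/G = -¼ + 8/G)
K((9 + m(-5)) + 1/2)*(-25) + 44436 = ((32 - ((9 - 5) + 1/2))/(4*((9 - 5) + 1/2)))*(-25) + 44436 = ((32 - (4 + ½))/(4*(4 + ½)))*(-25) + 44436 = ((32 - 1*9/2)/(4*(9/2)))*(-25) + 44436 = ((¼)*(2/9)*(32 - 9/2))*(-25) + 44436 = ((¼)*(2/9)*(55/2))*(-25) + 44436 = (55/36)*(-25) + 44436 = -1375/36 + 44436 = 1598321/36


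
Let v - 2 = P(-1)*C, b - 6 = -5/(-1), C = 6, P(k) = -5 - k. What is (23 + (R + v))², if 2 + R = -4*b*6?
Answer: 70225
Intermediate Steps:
b = 11 (b = 6 - 5/(-1) = 6 - 5*(-1) = 6 + 5 = 11)
v = -22 (v = 2 + (-5 - 1*(-1))*6 = 2 + (-5 + 1)*6 = 2 - 4*6 = 2 - 24 = -22)
R = -266 (R = -2 - 4*11*6 = -2 - 44*6 = -2 - 264 = -266)
(23 + (R + v))² = (23 + (-266 - 22))² = (23 - 288)² = (-265)² = 70225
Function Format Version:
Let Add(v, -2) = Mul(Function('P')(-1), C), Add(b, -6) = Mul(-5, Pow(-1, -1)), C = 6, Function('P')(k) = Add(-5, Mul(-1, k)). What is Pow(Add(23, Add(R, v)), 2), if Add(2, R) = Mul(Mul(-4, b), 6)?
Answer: 70225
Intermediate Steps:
b = 11 (b = Add(6, Mul(-5, Pow(-1, -1))) = Add(6, Mul(-5, -1)) = Add(6, 5) = 11)
v = -22 (v = Add(2, Mul(Add(-5, Mul(-1, -1)), 6)) = Add(2, Mul(Add(-5, 1), 6)) = Add(2, Mul(-4, 6)) = Add(2, -24) = -22)
R = -266 (R = Add(-2, Mul(Mul(-4, 11), 6)) = Add(-2, Mul(-44, 6)) = Add(-2, -264) = -266)
Pow(Add(23, Add(R, v)), 2) = Pow(Add(23, Add(-266, -22)), 2) = Pow(Add(23, -288), 2) = Pow(-265, 2) = 70225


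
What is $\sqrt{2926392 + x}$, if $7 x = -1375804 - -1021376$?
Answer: $\frac{2 \sqrt{35228053}}{7} \approx 1695.8$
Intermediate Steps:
$x = - \frac{354428}{7}$ ($x = \frac{-1375804 - -1021376}{7} = \frac{-1375804 + 1021376}{7} = \frac{1}{7} \left(-354428\right) = - \frac{354428}{7} \approx -50633.0$)
$\sqrt{2926392 + x} = \sqrt{2926392 - \frac{354428}{7}} = \sqrt{\frac{20130316}{7}} = \frac{2 \sqrt{35228053}}{7}$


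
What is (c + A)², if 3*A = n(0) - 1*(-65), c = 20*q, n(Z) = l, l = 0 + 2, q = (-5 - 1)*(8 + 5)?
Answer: 21279769/9 ≈ 2.3644e+6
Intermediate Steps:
q = -78 (q = -6*13 = -78)
l = 2
n(Z) = 2
c = -1560 (c = 20*(-78) = -1560)
A = 67/3 (A = (2 - 1*(-65))/3 = (2 + 65)/3 = (⅓)*67 = 67/3 ≈ 22.333)
(c + A)² = (-1560 + 67/3)² = (-4613/3)² = 21279769/9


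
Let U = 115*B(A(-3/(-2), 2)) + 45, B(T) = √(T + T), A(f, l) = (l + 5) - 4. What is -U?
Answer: -45 - 115*√6 ≈ -326.69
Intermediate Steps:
A(f, l) = 1 + l (A(f, l) = (5 + l) - 4 = 1 + l)
B(T) = √2*√T (B(T) = √(2*T) = √2*√T)
U = 45 + 115*√6 (U = 115*(√2*√(1 + 2)) + 45 = 115*(√2*√3) + 45 = 115*√6 + 45 = 45 + 115*√6 ≈ 326.69)
-U = -(45 + 115*√6) = -45 - 115*√6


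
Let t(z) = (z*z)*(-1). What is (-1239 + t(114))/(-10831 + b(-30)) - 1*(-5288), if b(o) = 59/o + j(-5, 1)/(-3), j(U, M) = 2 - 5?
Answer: 1718810242/324959 ≈ 5289.3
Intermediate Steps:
j(U, M) = -3
b(o) = 1 + 59/o (b(o) = 59/o - 3/(-3) = 59/o - 3*(-⅓) = 59/o + 1 = 1 + 59/o)
t(z) = -z² (t(z) = z²*(-1) = -z²)
(-1239 + t(114))/(-10831 + b(-30)) - 1*(-5288) = (-1239 - 1*114²)/(-10831 + (59 - 30)/(-30)) - 1*(-5288) = (-1239 - 1*12996)/(-10831 - 1/30*29) + 5288 = (-1239 - 12996)/(-10831 - 29/30) + 5288 = -14235/(-324959/30) + 5288 = -14235*(-30/324959) + 5288 = 427050/324959 + 5288 = 1718810242/324959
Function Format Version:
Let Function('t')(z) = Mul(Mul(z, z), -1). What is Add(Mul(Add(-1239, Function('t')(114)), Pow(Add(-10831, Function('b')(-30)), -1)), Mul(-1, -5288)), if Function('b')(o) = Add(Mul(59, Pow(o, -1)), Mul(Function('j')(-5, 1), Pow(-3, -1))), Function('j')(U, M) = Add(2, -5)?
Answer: Rational(1718810242, 324959) ≈ 5289.3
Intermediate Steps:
Function('j')(U, M) = -3
Function('b')(o) = Add(1, Mul(59, Pow(o, -1))) (Function('b')(o) = Add(Mul(59, Pow(o, -1)), Mul(-3, Pow(-3, -1))) = Add(Mul(59, Pow(o, -1)), Mul(-3, Rational(-1, 3))) = Add(Mul(59, Pow(o, -1)), 1) = Add(1, Mul(59, Pow(o, -1))))
Function('t')(z) = Mul(-1, Pow(z, 2)) (Function('t')(z) = Mul(Pow(z, 2), -1) = Mul(-1, Pow(z, 2)))
Add(Mul(Add(-1239, Function('t')(114)), Pow(Add(-10831, Function('b')(-30)), -1)), Mul(-1, -5288)) = Add(Mul(Add(-1239, Mul(-1, Pow(114, 2))), Pow(Add(-10831, Mul(Pow(-30, -1), Add(59, -30))), -1)), Mul(-1, -5288)) = Add(Mul(Add(-1239, Mul(-1, 12996)), Pow(Add(-10831, Mul(Rational(-1, 30), 29)), -1)), 5288) = Add(Mul(Add(-1239, -12996), Pow(Add(-10831, Rational(-29, 30)), -1)), 5288) = Add(Mul(-14235, Pow(Rational(-324959, 30), -1)), 5288) = Add(Mul(-14235, Rational(-30, 324959)), 5288) = Add(Rational(427050, 324959), 5288) = Rational(1718810242, 324959)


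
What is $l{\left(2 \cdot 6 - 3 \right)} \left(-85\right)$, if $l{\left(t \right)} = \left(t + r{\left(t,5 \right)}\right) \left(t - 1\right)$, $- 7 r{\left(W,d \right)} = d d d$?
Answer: $\frac{42160}{7} \approx 6022.9$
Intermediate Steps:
$r{\left(W,d \right)} = - \frac{d^{3}}{7}$ ($r{\left(W,d \right)} = - \frac{d d d}{7} = - \frac{d^{2} d}{7} = - \frac{d^{3}}{7}$)
$l{\left(t \right)} = \left(-1 + t\right) \left(- \frac{125}{7} + t\right)$ ($l{\left(t \right)} = \left(t - \frac{5^{3}}{7}\right) \left(t - 1\right) = \left(t - \frac{125}{7}\right) \left(-1 + t\right) = \left(- \frac{125}{7} + t\right) \left(-1 + t\right) = \left(-1 + t\right) \left(- \frac{125}{7} + t\right)$)
$l{\left(2 \cdot 6 - 3 \right)} \left(-85\right) = \left(\frac{125}{7} + \left(2 \cdot 6 - 3\right)^{2} - \frac{132 \left(2 \cdot 6 - 3\right)}{7}\right) \left(-85\right) = \left(\frac{125}{7} + \left(12 - 3\right)^{2} - \frac{132 \left(12 - 3\right)}{7}\right) \left(-85\right) = \left(\frac{125}{7} + 9^{2} - \frac{1188}{7}\right) \left(-85\right) = \left(\frac{125}{7} + 81 - \frac{1188}{7}\right) \left(-85\right) = \left(- \frac{496}{7}\right) \left(-85\right) = \frac{42160}{7}$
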